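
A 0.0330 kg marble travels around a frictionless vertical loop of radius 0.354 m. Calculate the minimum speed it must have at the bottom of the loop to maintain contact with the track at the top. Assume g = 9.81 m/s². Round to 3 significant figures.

At the top: mg = mv_top²/r ⇒ v_top² = gr = 3.473 m²/s²
Energy from bottom to top (height 2r): ½mv_bot² = ½mv_top² + mg(2r)
v_bot² = gr + 4gr = 5gr = 17.36
v_bot = √(5gr) = 4.167 m/s

v = 4.17 m/s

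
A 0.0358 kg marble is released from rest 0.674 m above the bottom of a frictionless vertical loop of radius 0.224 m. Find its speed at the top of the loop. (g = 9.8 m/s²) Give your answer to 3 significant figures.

v = 2.10 m/s

Energy conservation: mgh = ½mv_top² + mg(2r)
v_top² = 2g(h − 2r) = 2(9.8)(0.674 − 0.4480) = 4.430
v_top = 2.105 m/s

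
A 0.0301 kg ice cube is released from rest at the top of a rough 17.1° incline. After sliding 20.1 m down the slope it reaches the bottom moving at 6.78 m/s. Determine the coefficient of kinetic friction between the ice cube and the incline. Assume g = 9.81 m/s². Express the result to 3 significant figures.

mgh = ½mv² + μ_k (mg cosθ) L, with h = L sinθ
mgL sinθ = 1.7452 J; ½mv² = 0.69182 J
W_f = 1.7452 − 0.69182 = 1.053 J
μ_k = W_f/(mg cosθ · L) = 1.053/(0.2822 × 20.1) = 0.1857

μ_k = 0.186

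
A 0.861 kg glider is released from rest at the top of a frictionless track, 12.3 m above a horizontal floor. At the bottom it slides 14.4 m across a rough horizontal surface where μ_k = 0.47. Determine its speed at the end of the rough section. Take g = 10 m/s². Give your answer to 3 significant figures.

v = 10.5 m/s

Energy bookkeeping (friction removes W_f = μ_k N d):
mgh = ½mv² + μ_k m g d
W_f = μ_k mg d = (0.47)(0.861)(10)(14.4) = 58.27 J
½mv² = mgh − W_f = 105.90 − 58.27 = 47.631 J
v = √(2 × 47.631/0.861) = 10.52 m/s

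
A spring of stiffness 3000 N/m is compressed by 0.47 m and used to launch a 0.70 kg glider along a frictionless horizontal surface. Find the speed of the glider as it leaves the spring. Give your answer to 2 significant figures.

Spring PE converts entirely to kinetic energy: ½kx² = ½mv²
v = x√(k/m) = 0.47 × √(3000/0.70) = 30.77 m/s

v = 31 m/s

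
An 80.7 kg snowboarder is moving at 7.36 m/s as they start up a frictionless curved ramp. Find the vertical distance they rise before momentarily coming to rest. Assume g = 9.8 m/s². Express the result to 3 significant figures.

h = 2.76 m

Setting KE at the bottom equal to PE gained: ½mv² = mgh
h = v²/(2g) = 7.36²/(2 × 9.8) = 2.764 m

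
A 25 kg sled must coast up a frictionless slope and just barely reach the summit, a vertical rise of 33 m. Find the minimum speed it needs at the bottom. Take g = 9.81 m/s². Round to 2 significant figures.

v = 25 m/s

At the top it is momentarily at rest, so all KE converts to PE: ½mv² = mgh
v = √(2gh) = √(2 × 9.81 × 33) = 25.45 m/s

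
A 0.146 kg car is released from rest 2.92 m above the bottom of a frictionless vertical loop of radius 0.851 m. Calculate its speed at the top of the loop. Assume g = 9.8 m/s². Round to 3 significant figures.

Energy conservation: mgh = ½mv_top² + mg(2r)
v_top² = 2g(h − 2r) = 2(9.8)(2.92 − 1.702) = 23.87
v_top = 4.886 m/s

v = 4.89 m/s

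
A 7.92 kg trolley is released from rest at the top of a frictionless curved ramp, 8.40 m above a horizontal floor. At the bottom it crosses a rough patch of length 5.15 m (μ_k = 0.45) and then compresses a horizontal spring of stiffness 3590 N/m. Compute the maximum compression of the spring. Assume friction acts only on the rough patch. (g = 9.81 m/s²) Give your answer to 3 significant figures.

Initial energy: E₁ = mgh = (7.92)(9.81)(8.40) = 652.64 J
Friction removes W_f = μ_k mg d = (0.45)(7.92)(9.81)(5.15) = 180.1 J
Energy reaching the spring: E = 652.64 − 180.1 = 472.58 J
At max compression ½kx² = E ⇒ x = √(2E/k) = √(2 × 472.58/3590) = 0.5131 m

x = 0.513 m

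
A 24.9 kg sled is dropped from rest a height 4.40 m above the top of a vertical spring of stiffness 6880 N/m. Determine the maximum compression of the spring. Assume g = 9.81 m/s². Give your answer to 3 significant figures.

Let x be the compression. The total drop is H + x, and the sled is instantaneously at rest at max compression, so energy conservation gives:
mg(H + x) = ½kx²
½(6880)x² − (24.9)(9.81)x − (24.9)(9.81)(4.40) = 0
3440x² − 244.3x − 1075 = 0
x = [244.3 + √(59667 + 1.4789e+07)]/(2 × 3440) = 0.5956 m

x = 0.596 m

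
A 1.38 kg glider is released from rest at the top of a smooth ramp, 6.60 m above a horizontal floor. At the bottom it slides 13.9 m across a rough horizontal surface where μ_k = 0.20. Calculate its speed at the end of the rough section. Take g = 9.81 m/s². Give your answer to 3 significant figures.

v = 8.66 m/s

Energy bookkeeping (friction removes W_f = μ_k N d):
mgh = ½mv² + μ_k m g d
W_f = μ_k mg d = (0.20)(1.38)(9.81)(13.9) = 37.64 J
½mv² = mgh − W_f = 89.349 − 37.64 = 51.714 J
v = √(2 × 51.714/1.38) = 8.657 m/s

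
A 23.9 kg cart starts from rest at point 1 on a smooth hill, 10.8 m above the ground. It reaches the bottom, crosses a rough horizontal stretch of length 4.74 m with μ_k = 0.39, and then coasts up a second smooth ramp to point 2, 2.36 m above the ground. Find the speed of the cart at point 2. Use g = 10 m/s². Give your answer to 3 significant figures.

Energy at 1: mgh₁ = (23.9)(10)(10.8) = 2581.2 J
Friction loss: W_f = μ_k mg d = 441.8 J
At 2: ½mv² + mgh₂ = mgh₁ − W_f
½mv² = 2581.2 − 441.8 − 564.04 = 1575.3 J
v = √(2 × 1575.3/23.9) = 11.48 m/s

v = 11.5 m/s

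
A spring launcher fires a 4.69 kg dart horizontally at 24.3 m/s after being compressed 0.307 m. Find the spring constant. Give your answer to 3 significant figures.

Spring PE at full compression equals KE at release: ½kx² = ½mv²
k = mv²/x² = (4.69)(24.3)²/(0.307)² = 29384 N/m

k = 29400 N/m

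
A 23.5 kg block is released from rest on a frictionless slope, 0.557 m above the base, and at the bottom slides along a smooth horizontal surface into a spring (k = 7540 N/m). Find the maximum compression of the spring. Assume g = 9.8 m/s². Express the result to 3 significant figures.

x = 0.184 m

At max compression the block is momentarily at rest: mgh = ½kx²
x = √(2mgh/k) = √(2 × 23.5 × 9.8 × 0.557 / 7540) = 0.1845 m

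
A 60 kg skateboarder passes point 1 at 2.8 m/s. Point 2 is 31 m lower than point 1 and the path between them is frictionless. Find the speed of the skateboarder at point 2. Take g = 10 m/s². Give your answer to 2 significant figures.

v = 25 m/s

Mechanical energy is conserved (no friction): ½mv₀² + mgh = ½mv²
v² = v₀² + 2gh = (2.8)² + 2(10)(31) = 627.84
v = √627.84 = 25.06 m/s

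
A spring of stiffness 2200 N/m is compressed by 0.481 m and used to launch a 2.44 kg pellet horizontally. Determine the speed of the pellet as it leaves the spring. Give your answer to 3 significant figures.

v = 14.4 m/s

Conservation of energy: ½kx² = ½mv²
v = x√(k/m) = 0.481 × √(2200/2.44) = 14.44 m/s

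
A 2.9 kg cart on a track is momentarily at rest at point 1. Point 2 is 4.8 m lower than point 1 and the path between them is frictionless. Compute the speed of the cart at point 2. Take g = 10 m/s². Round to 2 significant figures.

v = 9.8 m/s

Mechanical energy is conserved (no friction): mgh = ½mv²
v = √(2gh) = √(2 × 10 × 4.8) = √96.000 = 9.798 m/s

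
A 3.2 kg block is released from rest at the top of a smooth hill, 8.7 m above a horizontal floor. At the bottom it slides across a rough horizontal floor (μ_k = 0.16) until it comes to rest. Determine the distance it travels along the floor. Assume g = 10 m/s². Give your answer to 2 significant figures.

d = 54 m

Applying the work–energy principle:
At rest all PE has been dissipated by friction: mgh = μ_k m g d
d = h/μ_k = 8.7/0.16 = 54.37 m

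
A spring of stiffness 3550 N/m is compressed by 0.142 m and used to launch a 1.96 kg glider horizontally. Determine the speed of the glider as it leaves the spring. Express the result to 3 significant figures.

Conservation of energy: ½kx² = ½mv²
v = x√(k/m) = 0.142 × √(3550/1.96) = 6.043 m/s

v = 6.04 m/s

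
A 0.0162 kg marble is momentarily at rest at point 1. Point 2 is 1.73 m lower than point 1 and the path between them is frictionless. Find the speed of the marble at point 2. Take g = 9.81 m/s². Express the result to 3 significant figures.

v = 5.83 m/s

Energy conservation between the two points: mgh = ½mv²
The mass cancels from both sides.
v = √(2gh) = √(2 × 9.81 × 1.73) = √33.943 = 5.826 m/s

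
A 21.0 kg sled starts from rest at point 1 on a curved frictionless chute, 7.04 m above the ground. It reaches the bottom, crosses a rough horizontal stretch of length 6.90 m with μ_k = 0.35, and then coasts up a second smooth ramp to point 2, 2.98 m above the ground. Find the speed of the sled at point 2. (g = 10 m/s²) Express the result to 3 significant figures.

Energy at 1: mgh₁ = (21.0)(10)(7.04) = 1478.4 J
Friction loss: W_f = μ_k mg d = 507.2 J
At 2: ½mv² + mgh₂ = mgh₁ − W_f
½mv² = 1478.4 − 507.2 − 625.80 = 345.45 J
v = √(2 × 345.45/21.0) = 5.736 m/s

v = 5.74 m/s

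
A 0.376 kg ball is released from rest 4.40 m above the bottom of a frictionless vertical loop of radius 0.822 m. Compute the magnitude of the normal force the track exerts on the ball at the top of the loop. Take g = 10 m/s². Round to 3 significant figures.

Energy from release to top (height 2r): mgh = ½mv_top² + mg(2r)
v_top² = 2g(h − 2r) = 2(10)(4.40 − 1.644) = 55.120 m²/s²
At the top, both N and weight point toward the centre: N + mg = mv_top²/r
N = m(v_top²/r − g) = 0.376(55.120/0.822 − 10) = 21.45 N

N = 21.5 N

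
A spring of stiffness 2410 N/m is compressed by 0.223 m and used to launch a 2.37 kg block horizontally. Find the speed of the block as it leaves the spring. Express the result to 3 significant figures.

The block leaves the spring when the spring is at natural length, so ½kx² = ½mv²
v = x√(k/m) = 0.223 × √(2410/2.37) = 7.111 m/s

v = 7.11 m/s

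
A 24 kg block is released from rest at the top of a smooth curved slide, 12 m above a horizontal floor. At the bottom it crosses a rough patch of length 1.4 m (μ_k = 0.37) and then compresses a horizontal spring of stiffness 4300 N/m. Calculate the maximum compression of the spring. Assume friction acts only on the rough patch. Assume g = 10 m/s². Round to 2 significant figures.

Initial energy: E₁ = mgh = (24)(10)(12) = 2880.0 J
Friction removes W_f = μ_k mg d = (0.37)(24)(10)(1.4) = 124.3 J
Energy reaching the spring: E = 2880.0 − 124.3 = 2755.7 J
At max compression ½kx² = E ⇒ x = √(2E/k) = √(2 × 2755.7/4300) = 1.132 m

x = 1.1 m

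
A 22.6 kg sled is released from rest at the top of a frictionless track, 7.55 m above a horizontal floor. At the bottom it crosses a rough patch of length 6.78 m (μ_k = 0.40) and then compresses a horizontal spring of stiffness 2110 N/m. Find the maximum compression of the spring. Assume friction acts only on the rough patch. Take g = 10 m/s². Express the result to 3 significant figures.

Initial energy: E₁ = mgh = (22.6)(10)(7.55) = 1706.3 J
Friction removes W_f = μ_k mg d = (0.40)(22.6)(10)(6.78) = 612.9 J
Energy reaching the spring: E = 1706.3 − 612.9 = 1093.4 J
At max compression ½kx² = E ⇒ x = √(2E/k) = √(2 × 1093.4/2110) = 1.018 m

x = 1.02 m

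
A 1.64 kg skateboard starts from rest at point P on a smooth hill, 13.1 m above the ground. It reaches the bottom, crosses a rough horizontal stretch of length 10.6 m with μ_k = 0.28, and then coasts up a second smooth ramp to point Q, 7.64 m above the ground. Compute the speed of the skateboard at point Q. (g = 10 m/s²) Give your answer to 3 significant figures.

v = 7.06 m/s

Energy at P: mgh₁ = (1.64)(10)(13.1) = 214.84 J
Friction loss: W_f = μ_k mg d = 48.68 J
At Q: ½mv² + mgh₂ = mgh₁ − W_f
½mv² = 214.84 − 48.68 − 125.30 = 40.869 J
v = √(2 × 40.869/1.64) = 7.060 m/s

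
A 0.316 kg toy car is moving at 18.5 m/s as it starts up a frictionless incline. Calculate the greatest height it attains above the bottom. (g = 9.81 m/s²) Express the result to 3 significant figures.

h = 17.4 m

Setting KE at the bottom equal to PE gained: ½mv² = mgh
h = v²/(2g) = 18.5²/(2 × 9.81) = 17.44 m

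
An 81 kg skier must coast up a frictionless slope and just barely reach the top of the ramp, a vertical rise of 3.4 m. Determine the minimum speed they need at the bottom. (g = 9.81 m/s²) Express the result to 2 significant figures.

v = 8.2 m/s

At the top they are momentarily at rest, so all KE converts to PE: ½mv² = mgh
v = √(2gh) = √(2 × 9.81 × 3.4) = 8.167 m/s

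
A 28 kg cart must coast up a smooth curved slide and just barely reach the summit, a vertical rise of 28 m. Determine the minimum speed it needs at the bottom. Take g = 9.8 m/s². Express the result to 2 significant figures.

At the top it is momentarily at rest, so all KE converts to PE: ½mv² = mgh
v = √(2gh) = √(2 × 9.8 × 28) = 23.43 m/s

v = 23 m/s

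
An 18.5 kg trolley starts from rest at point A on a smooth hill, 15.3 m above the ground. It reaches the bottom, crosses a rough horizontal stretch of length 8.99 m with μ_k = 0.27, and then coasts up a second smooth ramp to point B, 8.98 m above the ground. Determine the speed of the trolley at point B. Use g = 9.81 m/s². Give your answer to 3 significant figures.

Energy at A: mgh₁ = (18.5)(9.81)(15.3) = 2776.7 J
Friction loss: W_f = μ_k mg d = 440.5 J
At B: ½mv² + mgh₂ = mgh₁ − W_f
½mv² = 2776.7 − 440.5 − 1629.7 = 706.47 J
v = √(2 × 706.47/18.5) = 8.739 m/s

v = 8.74 m/s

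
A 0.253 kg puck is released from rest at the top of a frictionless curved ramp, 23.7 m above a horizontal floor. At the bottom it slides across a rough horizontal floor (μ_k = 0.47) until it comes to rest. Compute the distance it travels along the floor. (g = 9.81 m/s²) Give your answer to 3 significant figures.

Energy at the top = energy at the end + work done against friction:
At rest all PE has been dissipated by friction: mgh = μ_k m g d
d = h/μ_k = 23.7/0.47 = 50.43 m

d = 50.4 m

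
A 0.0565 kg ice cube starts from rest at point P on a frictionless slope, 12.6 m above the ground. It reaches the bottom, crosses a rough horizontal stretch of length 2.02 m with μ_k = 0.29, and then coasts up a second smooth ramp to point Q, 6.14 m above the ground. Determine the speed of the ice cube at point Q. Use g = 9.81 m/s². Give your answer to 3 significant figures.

Energy at P: mgh₁ = (0.0565)(9.81)(12.6) = 6.9837 J
Friction loss: W_f = μ_k mg d = 0.3247 J
At Q: ½mv² + mgh₂ = mgh₁ − W_f
½mv² = 6.9837 − 0.3247 − 3.4032 = 3.2559 J
v = √(2 × 3.2559/0.0565) = 10.74 m/s

v = 10.7 m/s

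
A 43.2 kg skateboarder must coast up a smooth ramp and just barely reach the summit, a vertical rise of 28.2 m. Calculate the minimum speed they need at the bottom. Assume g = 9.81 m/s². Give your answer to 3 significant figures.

v = 23.5 m/s

At the top they are momentarily at rest, so all KE converts to PE: ½mv² = mgh
v = √(2gh) = √(2 × 9.81 × 28.2) = 23.52 m/s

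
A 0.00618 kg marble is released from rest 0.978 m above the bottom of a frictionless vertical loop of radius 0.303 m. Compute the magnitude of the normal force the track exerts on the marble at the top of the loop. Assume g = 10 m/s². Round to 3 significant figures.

N = 0.0899 N

Energy from release to top (height 2r): mgh = ½mv_top² + mg(2r)
v_top² = 2g(h − 2r) = 2(10)(0.978 − 0.6060) = 7.4400 m²/s²
At the top, both N and weight point toward the centre: N + mg = mv_top²/r
N = m(v_top²/r − g) = 0.00618(7.4400/0.303 − 10) = 0.08995 N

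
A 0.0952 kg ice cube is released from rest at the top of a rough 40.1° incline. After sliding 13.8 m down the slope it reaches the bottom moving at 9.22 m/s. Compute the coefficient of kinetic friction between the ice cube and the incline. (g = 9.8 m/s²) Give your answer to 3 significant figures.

μ_k = 0.431

The energy dissipated by friction is the PE lost minus the KE gained:
mgL sinθ = 8.2930 J; ½mv² = 4.0464 J
W_f = 8.2930 − 4.0464 = 4.247 J
μ_k = W_f/(mg cosθ · L) = 4.247/(0.7136 × 13.8) = 0.4312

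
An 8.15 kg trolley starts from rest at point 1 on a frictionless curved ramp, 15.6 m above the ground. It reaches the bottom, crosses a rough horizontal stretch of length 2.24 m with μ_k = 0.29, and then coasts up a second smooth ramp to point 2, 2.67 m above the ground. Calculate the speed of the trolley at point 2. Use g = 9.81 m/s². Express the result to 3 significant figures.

v = 15.5 m/s

Energy at 1: mgh₁ = (8.15)(9.81)(15.6) = 1247.2 J
Friction loss: W_f = μ_k mg d = 51.94 J
At 2: ½mv² + mgh₂ = mgh₁ − W_f
½mv² = 1247.2 − 51.94 − 213.47 = 981.84 J
v = √(2 × 981.84/8.15) = 15.52 m/s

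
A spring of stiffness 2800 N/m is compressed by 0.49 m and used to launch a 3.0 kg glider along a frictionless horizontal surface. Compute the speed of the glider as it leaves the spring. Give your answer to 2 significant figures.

v = 15 m/s

Conservation of energy: ½kx² = ½mv²
v = x√(k/m) = 0.49 × √(2800/3.0) = 14.97 m/s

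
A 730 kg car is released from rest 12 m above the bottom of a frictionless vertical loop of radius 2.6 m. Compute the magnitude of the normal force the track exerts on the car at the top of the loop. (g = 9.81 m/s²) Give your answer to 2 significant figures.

N = 30000 N

Energy from release to top (height 2r): mgh = ½mv_top² + mg(2r)
v_top² = 2g(h − 2r) = 2(9.81)(12 − 5.200) = 133.42 m²/s²
At the top, both N and weight point toward the centre: N + mg = mv_top²/r
N = m(v_top²/r − g) = 730(133.42/2.6 − 9.81) = 30298 N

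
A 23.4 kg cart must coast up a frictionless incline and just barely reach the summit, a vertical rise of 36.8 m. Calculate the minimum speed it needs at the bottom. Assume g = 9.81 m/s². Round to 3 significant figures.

At the top it is momentarily at rest, so all KE converts to PE: ½mv² = mgh
v = √(2gh) = √(2 × 9.81 × 36.8) = 26.87 m/s

v = 26.9 m/s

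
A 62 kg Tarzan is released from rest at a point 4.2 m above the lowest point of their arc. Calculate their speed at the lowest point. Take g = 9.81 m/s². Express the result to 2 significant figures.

Energy conservation between the two points: mgh = ½mv²
The mass cancels from both sides.
v = √(2gh) = √(2 × 9.81 × 4.2) = √82.404 = 9.078 m/s

v = 9.1 m/s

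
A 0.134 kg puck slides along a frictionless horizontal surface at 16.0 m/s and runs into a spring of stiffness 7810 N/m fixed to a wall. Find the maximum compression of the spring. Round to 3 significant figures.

x = 0.0663 m

At max compression the puck is momentarily at rest: ½mv² = ½kx²
x = v√(m/k) = 16.0 × √(0.134/7810) = 0.06627 m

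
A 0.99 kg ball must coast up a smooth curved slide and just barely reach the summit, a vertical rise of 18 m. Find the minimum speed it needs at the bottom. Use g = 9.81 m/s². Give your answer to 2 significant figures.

v = 19 m/s

At the top it is momentarily at rest, so all KE converts to PE: ½mv² = mgh
v = √(2gh) = √(2 × 9.81 × 18) = 18.79 m/s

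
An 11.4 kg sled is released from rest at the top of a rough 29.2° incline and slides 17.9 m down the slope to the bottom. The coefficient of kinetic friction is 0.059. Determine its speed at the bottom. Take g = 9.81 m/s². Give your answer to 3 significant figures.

Work–energy: mg(L sinθ) − μ_k(mg cosθ)L = ½mv²
mgh = mgL sinθ = (11.4)(9.81)(17.9)sin29.2° = 976.61 J
W_f = μ_k mg cosθ · L = (0.059)(11.4)(9.81)cos29.2°·17.9 = 103.1 J
½mv² = 976.61 − 103.1 = 873.51 J
v = √(2 × 873.51/11.4) = 12.38 m/s

v = 12.4 m/s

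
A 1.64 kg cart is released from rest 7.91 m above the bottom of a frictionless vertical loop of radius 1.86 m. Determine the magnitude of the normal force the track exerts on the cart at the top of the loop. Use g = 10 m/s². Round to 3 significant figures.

Energy from release to top (height 2r): mgh = ½mv_top² + mg(2r)
v_top² = 2g(h − 2r) = 2(10)(7.91 − 3.720) = 83.800 m²/s²
At the top, both N and weight point toward the centre: N + mg = mv_top²/r
N = m(v_top²/r − g) = 1.64(83.800/1.86 − 10) = 57.49 N

N = 57.5 N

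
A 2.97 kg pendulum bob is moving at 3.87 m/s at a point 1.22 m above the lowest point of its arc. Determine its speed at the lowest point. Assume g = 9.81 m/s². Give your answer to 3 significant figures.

Mechanical energy is conserved (no friction): ½mv₀² + mgh = ½mv²
The mass cancels from both sides.
v² = v₀² + 2gh = (3.87)² + 2(9.81)(1.22) = 38.913
v = √38.913 = 6.238 m/s

v = 6.24 m/s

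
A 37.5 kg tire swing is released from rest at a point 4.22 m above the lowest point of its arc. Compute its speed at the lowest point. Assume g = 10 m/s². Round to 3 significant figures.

v = 9.19 m/s

Equating total energy at the two states: mgh = ½mv²
v = √(2gh) = √(2 × 10 × 4.22) = √84.400 = 9.187 m/s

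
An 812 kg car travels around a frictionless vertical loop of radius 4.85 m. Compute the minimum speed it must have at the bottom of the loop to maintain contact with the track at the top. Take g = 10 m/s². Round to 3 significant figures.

v = 15.6 m/s

At the top: mg = mv_top²/r ⇒ v_top² = gr = 48.50 m²/s²
Energy from bottom to top (height 2r): ½mv_bot² = ½mv_top² + mg(2r)
v_bot² = gr + 4gr = 5gr = 242.5
v_bot = √(5gr) = 15.57 m/s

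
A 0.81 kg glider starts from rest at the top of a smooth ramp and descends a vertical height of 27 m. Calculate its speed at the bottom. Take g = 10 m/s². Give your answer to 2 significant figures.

v = 23 m/s

By conservation of mechanical energy, mgh = ½mv²
The mass cancels from both sides.
v = √(2gh) = √(2 × 10 × 27) = √540.00 = 23.24 m/s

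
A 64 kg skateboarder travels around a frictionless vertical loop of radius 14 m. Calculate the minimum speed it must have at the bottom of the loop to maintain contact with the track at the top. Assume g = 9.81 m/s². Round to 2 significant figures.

At the top: mg = mv_top²/r ⇒ v_top² = gr = 137.3 m²/s²
Energy from bottom to top (height 2r): ½mv_bot² = ½mv_top² + mg(2r)
v_bot² = gr + 4gr = 5gr = 686.7
v_bot = √(5gr) = 26.20 m/s

v = 26 m/s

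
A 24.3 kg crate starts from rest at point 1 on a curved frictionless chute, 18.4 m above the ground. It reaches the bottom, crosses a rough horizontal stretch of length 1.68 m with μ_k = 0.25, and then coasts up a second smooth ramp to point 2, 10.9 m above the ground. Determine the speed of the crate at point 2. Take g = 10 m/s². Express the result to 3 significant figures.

v = 11.9 m/s

Energy at 1: mgh₁ = (24.3)(10)(18.4) = 4471.2 J
Friction loss: W_f = μ_k mg d = 102.1 J
At 2: ½mv² + mgh₂ = mgh₁ − W_f
½mv² = 4471.2 − 102.1 − 2648.7 = 1720.4 J
v = √(2 × 1720.4/24.3) = 11.90 m/s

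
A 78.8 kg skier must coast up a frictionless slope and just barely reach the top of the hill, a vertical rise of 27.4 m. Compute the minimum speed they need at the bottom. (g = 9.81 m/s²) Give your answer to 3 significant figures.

At the top they are momentarily at rest, so all KE converts to PE: ½mv² = mgh
v = √(2gh) = √(2 × 9.81 × 27.4) = 23.19 m/s

v = 23.2 m/s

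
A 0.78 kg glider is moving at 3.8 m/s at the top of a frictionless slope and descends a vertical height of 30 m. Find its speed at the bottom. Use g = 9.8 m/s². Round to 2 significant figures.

Mechanical energy is conserved (no friction): ½mv₀² + mgh = ½mv²
v² = v₀² + 2gh = (3.8)² + 2(9.8)(30) = 602.44
v = √602.44 = 24.54 m/s

v = 25 m/s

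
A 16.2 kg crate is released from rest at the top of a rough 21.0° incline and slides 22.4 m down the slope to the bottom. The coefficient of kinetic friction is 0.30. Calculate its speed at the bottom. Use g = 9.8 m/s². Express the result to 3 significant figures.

Taking the bottom as reference, mgh = ½mv² + μ_k N L with h = L sinθ, N = mg cosθ:
mgh = mgL sinθ = (16.2)(9.8)(22.4)sin21.0° = 1274.4 J
W_f = μ_k mg cosθ · L = (0.30)(16.2)(9.8)cos21.0°·22.4 = 996.0 J
½mv² = 1274.4 − 996.0 = 278.43 J
v = √(2 × 278.43/16.2) = 5.863 m/s

v = 5.86 m/s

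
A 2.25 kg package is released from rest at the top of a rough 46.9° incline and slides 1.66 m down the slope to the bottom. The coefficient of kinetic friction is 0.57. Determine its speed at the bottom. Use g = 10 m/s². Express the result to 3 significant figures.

v = 3.36 m/s

Taking the bottom as reference, mgh = ½mv² + μ_k N L with h = L sinθ, N = mg cosθ:
mgh = mgL sinθ = (2.25)(10)(1.66)sin46.9° = 27.272 J
W_f = μ_k mg cosθ · L = (0.57)(2.25)(10)cos46.9°·1.66 = 14.55 J
½mv² = 27.272 − 14.55 = 12.725 J
v = √(2 × 12.725/2.25) = 3.363 m/s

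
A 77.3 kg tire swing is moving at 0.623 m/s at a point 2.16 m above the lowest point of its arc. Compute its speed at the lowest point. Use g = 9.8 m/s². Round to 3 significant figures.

v = 6.54 m/s

Equating total energy at the two states: ½mv₀² + mgh = ½mv²
v² = v₀² + 2gh = (0.623)² + 2(9.8)(2.16) = 42.724
v = √42.724 = 6.536 m/s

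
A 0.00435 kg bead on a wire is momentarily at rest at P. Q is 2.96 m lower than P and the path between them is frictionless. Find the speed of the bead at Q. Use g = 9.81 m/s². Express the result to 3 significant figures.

v = 7.62 m/s

Energy conservation between the two points: mgh = ½mv²
v = √(2gh) = √(2 × 9.81 × 2.96) = √58.075 = 7.621 m/s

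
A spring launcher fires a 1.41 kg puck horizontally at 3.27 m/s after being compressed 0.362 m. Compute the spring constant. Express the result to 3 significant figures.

Spring PE at full compression equals KE at release: ½kx² = ½mv²
k = mv²/x² = (1.41)(3.27)²/(0.362)² = 115.1 N/m

k = 115 N/m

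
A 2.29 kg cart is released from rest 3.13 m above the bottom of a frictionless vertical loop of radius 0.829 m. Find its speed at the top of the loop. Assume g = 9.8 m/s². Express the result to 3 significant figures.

Energy conservation: mgh = ½mv_top² + mg(2r)
v_top² = 2g(h − 2r) = 2(9.8)(3.13 − 1.658) = 28.85
v_top = 5.371 m/s

v = 5.37 m/s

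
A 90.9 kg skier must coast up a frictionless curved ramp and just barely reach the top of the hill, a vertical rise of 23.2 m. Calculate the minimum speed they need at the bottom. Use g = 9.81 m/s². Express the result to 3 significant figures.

v = 21.3 m/s

At the top they are momentarily at rest, so all KE converts to PE: ½mv² = mgh
v = √(2gh) = √(2 × 9.81 × 23.2) = 21.34 m/s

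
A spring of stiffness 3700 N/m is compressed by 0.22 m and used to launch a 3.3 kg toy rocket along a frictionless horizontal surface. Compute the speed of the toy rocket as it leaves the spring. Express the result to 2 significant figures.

The toy rocket leaves the spring when the spring is at natural length, so ½kx² = ½mv²
v = x√(k/m) = 0.22 × √(3700/3.3) = 7.367 m/s

v = 7.4 m/s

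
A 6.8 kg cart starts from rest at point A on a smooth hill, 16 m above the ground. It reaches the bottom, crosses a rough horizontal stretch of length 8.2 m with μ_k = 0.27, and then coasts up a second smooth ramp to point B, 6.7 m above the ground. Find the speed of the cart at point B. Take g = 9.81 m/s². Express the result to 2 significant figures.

Energy at A: mgh₁ = (6.8)(9.81)(16) = 1067.3 J
Friction loss: W_f = μ_k mg d = 147.7 J
At B: ½mv² + mgh₂ = mgh₁ − W_f
½mv² = 1067.3 − 147.7 − 446.94 = 472.69 J
v = √(2 × 472.69/6.8) = 11.79 m/s

v = 12 m/s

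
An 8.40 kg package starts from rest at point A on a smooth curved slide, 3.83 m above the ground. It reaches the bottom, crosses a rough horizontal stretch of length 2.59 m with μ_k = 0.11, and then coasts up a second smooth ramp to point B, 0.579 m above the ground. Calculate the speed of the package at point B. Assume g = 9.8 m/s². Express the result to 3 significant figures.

Energy at A: mgh₁ = (8.40)(9.8)(3.83) = 315.29 J
Friction loss: W_f = μ_k mg d = 23.45 J
At B: ½mv² + mgh₂ = mgh₁ − W_f
½mv² = 315.29 − 23.45 − 47.663 = 244.17 J
v = √(2 × 244.17/8.40) = 7.625 m/s

v = 7.62 m/s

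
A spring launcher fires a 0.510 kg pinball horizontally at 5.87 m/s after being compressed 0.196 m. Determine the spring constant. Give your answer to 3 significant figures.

k = 457 N/m

Energy stored in the spring equals the launch KE: ½kx² = ½mv²
k = mv²/x² = (0.510)(5.87)²/(0.196)² = 457.4 N/m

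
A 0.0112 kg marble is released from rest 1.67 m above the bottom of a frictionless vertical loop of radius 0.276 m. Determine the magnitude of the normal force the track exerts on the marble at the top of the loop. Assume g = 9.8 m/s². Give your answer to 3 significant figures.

N = 0.779 N

Energy from release to top (height 2r): mgh = ½mv_top² + mg(2r)
v_top² = 2g(h − 2r) = 2(9.8)(1.67 − 0.5520) = 21.913 m²/s²
At the top, both N and weight point toward the centre: N + mg = mv_top²/r
N = m(v_top²/r − g) = 0.0112(21.913/0.276 − 9.8) = 0.7795 N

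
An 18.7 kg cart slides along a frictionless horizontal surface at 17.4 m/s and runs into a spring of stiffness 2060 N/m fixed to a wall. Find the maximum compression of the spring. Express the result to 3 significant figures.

x = 1.66 m

Conservation of energy between contact and max compression: ½mv² = ½kx²
x = v√(m/k) = 17.4 × √(18.7/2060) = 1.658 m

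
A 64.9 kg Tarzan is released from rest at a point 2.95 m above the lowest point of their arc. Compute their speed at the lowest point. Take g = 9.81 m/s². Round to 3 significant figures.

v = 7.61 m/s

By conservation of mechanical energy, mgh = ½mv²
v = √(2gh) = √(2 × 9.81 × 2.95) = √57.879 = 7.608 m/s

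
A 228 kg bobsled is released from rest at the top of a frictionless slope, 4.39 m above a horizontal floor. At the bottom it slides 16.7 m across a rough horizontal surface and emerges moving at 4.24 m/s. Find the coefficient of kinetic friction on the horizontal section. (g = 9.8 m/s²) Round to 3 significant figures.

Energy at the top = energy at the end + work done against friction:
mgh = ½mv² + μ_k m g d
mgh = 9809.0 J; ½mv² = 2049.4 J
W_f = 9809.0 − 2049.4 = 7760 J
μ_k = W_f/(mg·d) = 7760/(2234 × 16.7) = 0.2080

μ_k = 0.208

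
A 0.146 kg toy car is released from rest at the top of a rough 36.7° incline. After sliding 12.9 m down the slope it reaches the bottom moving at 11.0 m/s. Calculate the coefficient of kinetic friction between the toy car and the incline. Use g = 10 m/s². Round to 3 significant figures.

μ_k = 0.160

Energy balance down the incline: mg L sinθ − ½mv² = μ_k (mg cosθ) L
mgL sinθ = 11.256 J; ½mv² = 8.8330 J
W_f = 11.256 − 8.8330 = 2.423 J
μ_k = W_f/(mg cosθ · L) = 2.423/(1.171 × 12.9) = 0.1604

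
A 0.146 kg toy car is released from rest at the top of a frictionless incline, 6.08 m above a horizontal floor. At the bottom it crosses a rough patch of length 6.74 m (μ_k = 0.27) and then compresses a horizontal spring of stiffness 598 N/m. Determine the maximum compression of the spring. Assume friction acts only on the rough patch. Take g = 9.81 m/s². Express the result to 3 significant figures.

x = 0.143 m

Initial energy: E₁ = mgh = (0.146)(9.81)(6.08) = 8.7081 J
Friction removes W_f = μ_k mg d = (0.27)(0.146)(9.81)(6.74) = 2.606 J
Energy reaching the spring: E = 8.7081 − 2.606 = 6.1017 J
At max compression ½kx² = E ⇒ x = √(2E/k) = √(2 × 6.1017/598) = 0.1429 m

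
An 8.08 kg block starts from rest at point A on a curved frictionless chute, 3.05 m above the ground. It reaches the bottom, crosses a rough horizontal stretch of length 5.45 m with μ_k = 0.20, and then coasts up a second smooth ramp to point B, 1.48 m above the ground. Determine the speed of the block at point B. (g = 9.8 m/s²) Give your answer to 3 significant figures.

Energy at A: mgh₁ = (8.08)(9.8)(3.05) = 241.51 J
Friction loss: W_f = μ_k mg d = 86.31 J
At B: ½mv² + mgh₂ = mgh₁ − W_f
½mv² = 241.51 − 86.31 − 117.19 = 38.008 J
v = √(2 × 38.008/8.08) = 3.067 m/s

v = 3.07 m/s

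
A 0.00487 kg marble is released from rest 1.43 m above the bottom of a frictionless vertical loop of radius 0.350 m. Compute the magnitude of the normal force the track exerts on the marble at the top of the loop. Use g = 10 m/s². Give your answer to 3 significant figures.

Energy from release to top (height 2r): mgh = ½mv_top² + mg(2r)
v_top² = 2g(h − 2r) = 2(10)(1.43 − 0.7000) = 14.600 m²/s²
At the top, both N and weight point toward the centre: N + mg = mv_top²/r
N = m(v_top²/r − g) = 0.00487(14.600/0.350 − 10) = 0.1544 N

N = 0.154 N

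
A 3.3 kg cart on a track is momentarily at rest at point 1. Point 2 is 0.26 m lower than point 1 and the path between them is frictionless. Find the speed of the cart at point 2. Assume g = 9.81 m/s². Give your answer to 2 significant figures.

Mechanical energy is conserved (no friction): mgh = ½mv²
The mass cancels from both sides.
v = √(2gh) = √(2 × 9.81 × 0.26) = √5.1012 = 2.259 m/s

v = 2.3 m/s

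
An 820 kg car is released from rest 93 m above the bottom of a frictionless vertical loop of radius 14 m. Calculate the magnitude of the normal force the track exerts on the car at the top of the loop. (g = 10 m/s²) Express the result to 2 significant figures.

Energy from release to top (height 2r): mgh = ½mv_top² + mg(2r)
v_top² = 2g(h − 2r) = 2(10)(93 − 28.00) = 1300.0 m²/s²
At the top, both N and weight point toward the centre: N + mg = mv_top²/r
N = m(v_top²/r − g) = 820(1300.0/14 − 10) = 67943 N

N = 68000 N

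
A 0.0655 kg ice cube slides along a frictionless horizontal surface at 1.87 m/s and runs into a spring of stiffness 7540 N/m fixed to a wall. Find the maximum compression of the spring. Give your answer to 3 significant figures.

x = 0.00551 m

At max compression the cube is momentarily at rest: ½mv² = ½kx²
x = v√(m/k) = 1.87 × √(0.0655/7540) = 0.005512 m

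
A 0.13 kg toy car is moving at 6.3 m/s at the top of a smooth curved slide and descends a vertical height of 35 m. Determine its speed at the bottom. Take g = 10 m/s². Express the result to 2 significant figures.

v = 27 m/s

Energy conservation between the two points: ½mv₀² + mgh = ½mv²
v² = v₀² + 2gh = (6.3)² + 2(10)(35) = 739.69
v = √739.69 = 27.20 m/s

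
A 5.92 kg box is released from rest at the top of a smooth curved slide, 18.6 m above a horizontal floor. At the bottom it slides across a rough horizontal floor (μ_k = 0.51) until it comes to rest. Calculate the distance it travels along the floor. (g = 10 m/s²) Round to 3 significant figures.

d = 36.5 m

Applying the work–energy principle:
At rest all PE has been dissipated by friction: mgh = μ_k m g d
d = h/μ_k = 18.6/0.51 = 36.47 m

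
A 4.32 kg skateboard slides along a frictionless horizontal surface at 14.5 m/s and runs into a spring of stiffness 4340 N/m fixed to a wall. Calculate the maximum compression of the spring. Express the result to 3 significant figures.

All KE is stored as spring PE at maximum compression: ½mv² = ½kx²
x = v√(m/k) = 14.5 × √(4.32/4340) = 0.4575 m

x = 0.457 m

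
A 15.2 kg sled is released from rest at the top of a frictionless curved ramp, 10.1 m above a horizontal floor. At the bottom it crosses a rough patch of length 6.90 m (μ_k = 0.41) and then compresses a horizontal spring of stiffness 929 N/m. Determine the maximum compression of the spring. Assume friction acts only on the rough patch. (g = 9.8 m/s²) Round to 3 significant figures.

x = 1.53 m

Initial energy: E₁ = mgh = (15.2)(9.8)(10.1) = 1504.5 J
Friction removes W_f = μ_k mg d = (0.41)(15.2)(9.8)(6.90) = 421.4 J
Energy reaching the spring: E = 1504.5 − 421.4 = 1083.1 J
At max compression ½kx² = E ⇒ x = √(2E/k) = √(2 × 1083.1/929) = 1.527 m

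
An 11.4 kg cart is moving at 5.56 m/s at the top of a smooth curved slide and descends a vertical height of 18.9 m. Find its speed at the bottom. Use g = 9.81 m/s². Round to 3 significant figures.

v = 20.0 m/s

By conservation of mechanical energy, ½mv₀² + mgh = ½mv²
v² = v₀² + 2gh = (5.56)² + 2(9.81)(18.9) = 401.73
v = √401.73 = 20.04 m/s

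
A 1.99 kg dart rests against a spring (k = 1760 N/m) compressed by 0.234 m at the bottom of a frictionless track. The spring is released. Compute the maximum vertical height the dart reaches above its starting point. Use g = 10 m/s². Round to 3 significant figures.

At maximum height the dart is at rest, so ½kx² = mgh
h = kx²/(2mg) = (1760)(0.234)²/(2 × 1.99 × 10) = 2.421 m

h = 2.42 m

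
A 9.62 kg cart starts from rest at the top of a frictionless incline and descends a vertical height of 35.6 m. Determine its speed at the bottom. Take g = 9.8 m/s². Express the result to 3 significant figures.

Energy conservation between the two points: mgh = ½mv²
v = √(2gh) = √(2 × 9.8 × 35.6) = √697.76 = 26.42 m/s

v = 26.4 m/s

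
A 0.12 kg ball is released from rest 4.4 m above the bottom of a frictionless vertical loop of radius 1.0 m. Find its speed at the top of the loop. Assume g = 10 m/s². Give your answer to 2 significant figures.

Energy conservation: mgh = ½mv_top² + mg(2r)
v_top² = 2g(h − 2r) = 2(10)(4.4 − 2.000) = 48.00
v_top = 6.928 m/s

v = 6.9 m/s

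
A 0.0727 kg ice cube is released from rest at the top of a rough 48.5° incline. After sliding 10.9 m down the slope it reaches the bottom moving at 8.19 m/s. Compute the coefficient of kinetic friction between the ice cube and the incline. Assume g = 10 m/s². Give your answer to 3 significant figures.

Energy balance down the incline: mg L sinθ − ½mv² = μ_k (mg cosθ) L
mgL sinθ = 5.9349 J; ½mv² = 2.4382 J
W_f = 5.9349 − 2.4382 = 3.497 J
μ_k = W_f/(mg cosθ · L) = 3.497/(0.4817 × 10.9) = 0.6659

μ_k = 0.666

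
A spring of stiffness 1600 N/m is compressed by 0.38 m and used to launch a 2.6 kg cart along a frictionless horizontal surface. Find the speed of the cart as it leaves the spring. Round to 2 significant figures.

v = 9.4 m/s

Spring PE converts entirely to kinetic energy: ½kx² = ½mv²
v = x√(k/m) = 0.38 × √(1600/2.6) = 9.427 m/s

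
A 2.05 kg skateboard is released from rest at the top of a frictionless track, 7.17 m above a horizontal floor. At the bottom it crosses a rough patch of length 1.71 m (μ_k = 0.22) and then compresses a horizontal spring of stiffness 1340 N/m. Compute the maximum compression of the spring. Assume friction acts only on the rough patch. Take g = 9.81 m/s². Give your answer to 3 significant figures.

Initial energy: E₁ = mgh = (2.05)(9.81)(7.17) = 144.19 J
Friction removes W_f = μ_k mg d = (0.22)(2.05)(9.81)(1.71) = 7.566 J
Energy reaching the spring: E = 144.19 − 7.566 = 136.63 J
At max compression ½kx² = E ⇒ x = √(2E/k) = √(2 × 136.63/1340) = 0.4516 m

x = 0.452 m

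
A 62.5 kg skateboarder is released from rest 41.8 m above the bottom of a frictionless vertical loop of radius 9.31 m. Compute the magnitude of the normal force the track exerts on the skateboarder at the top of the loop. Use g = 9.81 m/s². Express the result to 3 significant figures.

N = 2440 N

Energy from release to top (height 2r): mgh = ½mv_top² + mg(2r)
v_top² = 2g(h − 2r) = 2(9.81)(41.8 − 18.62) = 454.79 m²/s²
At the top, both N and weight point toward the centre: N + mg = mv_top²/r
N = m(v_top²/r − g) = 62.5(454.79/9.31 − 9.81) = 2440 N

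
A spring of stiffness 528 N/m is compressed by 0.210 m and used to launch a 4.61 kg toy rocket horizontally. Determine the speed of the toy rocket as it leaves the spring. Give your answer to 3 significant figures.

v = 2.25 m/s

Conservation of energy: ½kx² = ½mv²
v = x√(k/m) = 0.210 × √(528/4.61) = 2.247 m/s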